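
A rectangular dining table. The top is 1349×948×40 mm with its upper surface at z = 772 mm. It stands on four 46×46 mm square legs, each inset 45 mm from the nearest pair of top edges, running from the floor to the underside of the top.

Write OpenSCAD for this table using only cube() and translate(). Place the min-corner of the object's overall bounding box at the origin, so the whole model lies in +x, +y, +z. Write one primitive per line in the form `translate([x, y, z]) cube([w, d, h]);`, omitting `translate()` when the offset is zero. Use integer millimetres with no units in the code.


translate([0, 0, 732]) cube([1349, 948, 40]);
translate([45, 45, 0]) cube([46, 46, 732]);
translate([1258, 45, 0]) cube([46, 46, 732]);
translate([45, 857, 0]) cube([46, 46, 732]);
translate([1258, 857, 0]) cube([46, 46, 732]);


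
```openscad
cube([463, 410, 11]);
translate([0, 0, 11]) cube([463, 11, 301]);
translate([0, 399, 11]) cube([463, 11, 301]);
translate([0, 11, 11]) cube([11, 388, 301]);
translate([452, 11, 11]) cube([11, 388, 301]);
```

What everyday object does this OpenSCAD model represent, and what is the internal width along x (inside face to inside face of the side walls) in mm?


An open box. The internal width is 441 mm.

A 463×410 base slab with four walls standing on it — an open box. The base is 463 mm wide and the walls are 11 mm thick, so the internal width is 463 − 2 × 11 = 441 mm.


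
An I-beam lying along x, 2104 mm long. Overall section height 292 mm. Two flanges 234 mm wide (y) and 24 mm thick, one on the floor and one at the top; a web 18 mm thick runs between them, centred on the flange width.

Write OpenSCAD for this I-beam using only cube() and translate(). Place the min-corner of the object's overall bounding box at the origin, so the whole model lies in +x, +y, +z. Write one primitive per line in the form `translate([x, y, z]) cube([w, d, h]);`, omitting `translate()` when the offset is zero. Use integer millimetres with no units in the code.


cube([2104, 234, 24]);
translate([0, 108, 24]) cube([2104, 18, 244]);
translate([0, 0, 268]) cube([2104, 234, 24]);


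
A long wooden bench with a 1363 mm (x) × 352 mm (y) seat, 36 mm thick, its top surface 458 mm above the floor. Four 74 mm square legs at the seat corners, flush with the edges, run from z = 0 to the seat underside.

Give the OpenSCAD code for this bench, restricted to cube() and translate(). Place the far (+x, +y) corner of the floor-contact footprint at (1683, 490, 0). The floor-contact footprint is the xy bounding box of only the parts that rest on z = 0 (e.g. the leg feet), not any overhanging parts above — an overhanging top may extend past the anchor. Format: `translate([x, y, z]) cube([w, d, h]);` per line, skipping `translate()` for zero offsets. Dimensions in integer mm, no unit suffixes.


// leg_h = 458 − 36 = 422
translate([320, 138, 422]) cube([1363, 352, 36]);
translate([320, 138, 0]) cube([74, 74, 422]);
translate([320, 416, 0]) cube([74, 74, 422]);
translate([1609, 138, 0]) cube([74, 74, 422]);
translate([1609, 416, 0]) cube([74, 74, 422]);


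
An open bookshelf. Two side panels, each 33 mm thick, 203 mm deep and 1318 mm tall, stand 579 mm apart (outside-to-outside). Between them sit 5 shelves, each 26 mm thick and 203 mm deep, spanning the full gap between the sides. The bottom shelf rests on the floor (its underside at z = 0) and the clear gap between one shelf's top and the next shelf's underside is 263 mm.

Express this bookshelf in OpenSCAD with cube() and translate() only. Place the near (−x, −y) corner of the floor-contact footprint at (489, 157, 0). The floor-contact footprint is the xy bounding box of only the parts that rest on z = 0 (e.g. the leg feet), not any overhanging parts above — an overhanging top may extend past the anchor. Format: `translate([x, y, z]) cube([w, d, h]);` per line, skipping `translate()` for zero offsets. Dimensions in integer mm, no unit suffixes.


translate([489, 157, 0]) cube([33, 203, 1318]);
translate([1035, 157, 0]) cube([33, 203, 1318]);
translate([522, 157, 0]) cube([513, 203, 26]);
translate([522, 157, 289]) cube([513, 203, 26]);
translate([522, 157, 578]) cube([513, 203, 26]);
translate([522, 157, 867]) cube([513, 203, 26]);
translate([522, 157, 1156]) cube([513, 203, 26]);


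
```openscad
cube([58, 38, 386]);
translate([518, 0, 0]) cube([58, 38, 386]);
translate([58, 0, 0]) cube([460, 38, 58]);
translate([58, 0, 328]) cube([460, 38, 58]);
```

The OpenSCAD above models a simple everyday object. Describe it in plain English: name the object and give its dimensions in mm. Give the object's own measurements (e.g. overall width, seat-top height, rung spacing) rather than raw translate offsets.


A rectangular picture frame lying in the x–z plane (depth along y). The opening is 460 mm wide (x) by 270 mm tall (z), surrounded by a border 58 mm wide on all four sides. The frame is 38 mm deep and is made of two full-height vertical stiles with two horizontal rails fitted between them.


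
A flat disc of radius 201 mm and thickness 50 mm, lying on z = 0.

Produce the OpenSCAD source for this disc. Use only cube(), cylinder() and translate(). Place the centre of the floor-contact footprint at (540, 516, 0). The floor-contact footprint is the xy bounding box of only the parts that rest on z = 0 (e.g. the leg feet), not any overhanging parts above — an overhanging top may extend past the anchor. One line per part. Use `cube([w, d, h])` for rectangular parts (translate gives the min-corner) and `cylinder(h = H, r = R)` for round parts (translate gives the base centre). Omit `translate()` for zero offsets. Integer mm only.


translate([540, 516, 0]) cylinder(h = 50, r = 201);


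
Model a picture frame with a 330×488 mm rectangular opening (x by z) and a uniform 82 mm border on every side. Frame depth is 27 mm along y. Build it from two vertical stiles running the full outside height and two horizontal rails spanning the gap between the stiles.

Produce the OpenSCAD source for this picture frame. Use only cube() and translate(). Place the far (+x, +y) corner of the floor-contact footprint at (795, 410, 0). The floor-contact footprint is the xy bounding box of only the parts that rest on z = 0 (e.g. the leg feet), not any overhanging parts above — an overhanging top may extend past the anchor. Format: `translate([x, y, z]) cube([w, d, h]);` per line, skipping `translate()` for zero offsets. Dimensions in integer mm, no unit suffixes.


translate([301, 383, 0]) cube([82, 27, 652]);
translate([713, 383, 0]) cube([82, 27, 652]);
translate([383, 383, 0]) cube([330, 27, 82]);
translate([383, 383, 570]) cube([330, 27, 82]);


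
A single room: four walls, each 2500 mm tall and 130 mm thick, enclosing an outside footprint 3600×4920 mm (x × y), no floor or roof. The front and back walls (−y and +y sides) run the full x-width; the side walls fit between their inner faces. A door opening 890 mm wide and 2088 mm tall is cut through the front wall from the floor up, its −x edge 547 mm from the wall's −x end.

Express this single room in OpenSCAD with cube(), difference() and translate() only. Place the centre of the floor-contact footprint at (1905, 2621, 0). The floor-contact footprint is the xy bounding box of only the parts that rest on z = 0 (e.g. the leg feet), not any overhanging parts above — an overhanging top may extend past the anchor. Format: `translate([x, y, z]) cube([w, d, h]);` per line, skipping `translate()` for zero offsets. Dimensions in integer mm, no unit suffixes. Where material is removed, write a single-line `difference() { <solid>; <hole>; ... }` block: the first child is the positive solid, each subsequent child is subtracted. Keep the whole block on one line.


difference() { translate([105, 161, 0]) cube([3600, 130, 2500]); translate([652, 161, 0]) cube([890, 130, 2088]); }
translate([105, 4951, 0]) cube([3600, 130, 2500]);
translate([105, 291, 0]) cube([130, 4660, 2500]);
translate([3575, 291, 0]) cube([130, 4660, 2500]);


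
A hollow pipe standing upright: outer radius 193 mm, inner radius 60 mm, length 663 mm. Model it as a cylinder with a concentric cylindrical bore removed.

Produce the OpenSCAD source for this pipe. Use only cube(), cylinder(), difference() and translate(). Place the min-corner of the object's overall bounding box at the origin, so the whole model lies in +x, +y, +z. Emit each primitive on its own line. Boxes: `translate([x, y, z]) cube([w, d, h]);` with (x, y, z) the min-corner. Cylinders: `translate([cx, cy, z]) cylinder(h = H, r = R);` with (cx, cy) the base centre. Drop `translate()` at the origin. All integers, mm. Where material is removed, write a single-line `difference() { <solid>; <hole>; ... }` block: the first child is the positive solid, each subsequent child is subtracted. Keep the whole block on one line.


difference() { translate([193, 193, 0]) cylinder(h = 663, r = 193); translate([193, 193, 0]) cylinder(h = 663, r = 60); }


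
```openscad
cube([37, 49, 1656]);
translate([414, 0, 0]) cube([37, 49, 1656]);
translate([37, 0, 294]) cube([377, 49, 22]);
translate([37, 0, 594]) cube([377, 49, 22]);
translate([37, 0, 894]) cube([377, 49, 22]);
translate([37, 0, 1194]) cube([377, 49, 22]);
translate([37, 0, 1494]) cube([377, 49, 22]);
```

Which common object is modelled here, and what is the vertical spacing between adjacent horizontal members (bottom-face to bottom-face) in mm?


A ladder. The rung spacing is 300 mm.

Two tall 37×49 posts with 5 short bars between them — a ladder. Adjacent rungs sit at z = 294 and z = 594, so the spacing is 594 − 294 = 300 mm.


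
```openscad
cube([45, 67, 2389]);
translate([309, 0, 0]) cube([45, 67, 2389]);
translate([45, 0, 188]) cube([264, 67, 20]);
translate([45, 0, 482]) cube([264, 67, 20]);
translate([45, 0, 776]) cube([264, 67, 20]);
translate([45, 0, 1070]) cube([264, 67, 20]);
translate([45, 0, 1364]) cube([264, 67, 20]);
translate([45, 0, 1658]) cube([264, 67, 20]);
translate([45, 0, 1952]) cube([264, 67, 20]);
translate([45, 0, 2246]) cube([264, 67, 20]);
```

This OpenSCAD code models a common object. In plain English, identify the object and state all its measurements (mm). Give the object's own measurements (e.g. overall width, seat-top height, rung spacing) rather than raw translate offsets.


A straight ladder. Two 45×67 mm vertical rails, 2389 mm tall, stand 354 mm apart (outside-to-outside) with their front faces coplanar on the −y side. 8 rungs, each 67 mm deep and 20 mm tall, span between the inner faces of the rails, front faces flush with the rails. The lowest rung's underside is at z = 188 mm and rungs are spaced 294 mm apart (underside to underside).


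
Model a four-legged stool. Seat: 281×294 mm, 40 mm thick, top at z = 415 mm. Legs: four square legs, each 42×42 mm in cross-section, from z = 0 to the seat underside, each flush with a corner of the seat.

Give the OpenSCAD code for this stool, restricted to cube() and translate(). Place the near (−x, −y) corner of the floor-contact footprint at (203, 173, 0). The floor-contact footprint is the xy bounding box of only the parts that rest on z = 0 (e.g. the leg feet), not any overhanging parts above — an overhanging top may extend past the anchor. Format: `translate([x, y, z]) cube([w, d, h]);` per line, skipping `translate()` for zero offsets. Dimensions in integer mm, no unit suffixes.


translate([203, 173, 375]) cube([281, 294, 40]);
translate([203, 173, 0]) cube([42, 42, 375]);
translate([442, 173, 0]) cube([42, 42, 375]);
translate([203, 425, 0]) cube([42, 42, 375]);
translate([442, 425, 0]) cube([42, 42, 375]);


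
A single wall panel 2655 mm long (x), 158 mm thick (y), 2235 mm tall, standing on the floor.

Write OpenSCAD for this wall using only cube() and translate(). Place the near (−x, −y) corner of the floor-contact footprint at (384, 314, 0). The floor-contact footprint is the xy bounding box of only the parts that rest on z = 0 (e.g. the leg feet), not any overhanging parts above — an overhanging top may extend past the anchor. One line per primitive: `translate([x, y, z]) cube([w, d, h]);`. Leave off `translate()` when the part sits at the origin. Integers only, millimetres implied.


translate([384, 314, 0]) cube([2655, 158, 2235]);


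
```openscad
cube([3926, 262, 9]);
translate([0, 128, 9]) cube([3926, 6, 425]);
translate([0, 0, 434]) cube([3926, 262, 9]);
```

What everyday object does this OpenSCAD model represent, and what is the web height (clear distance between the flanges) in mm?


An I-beam. The web height is 425 mm.

Two wide flanges with a thin centred web — an I-beam. Overall 443 mm minus two 9 mm flanges gives a web of 443 − 2·9 = 425 mm.


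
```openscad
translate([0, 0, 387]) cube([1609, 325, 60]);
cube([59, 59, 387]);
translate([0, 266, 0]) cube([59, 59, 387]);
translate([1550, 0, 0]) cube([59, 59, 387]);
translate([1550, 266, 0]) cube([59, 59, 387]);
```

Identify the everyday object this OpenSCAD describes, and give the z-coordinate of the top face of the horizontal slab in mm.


A bench. The seat-top height is 447 mm.

A long slab on four corner posts — a bench. The slab sits at z = 387 with thickness 60, so the top is 387 + 60 = 447 mm.


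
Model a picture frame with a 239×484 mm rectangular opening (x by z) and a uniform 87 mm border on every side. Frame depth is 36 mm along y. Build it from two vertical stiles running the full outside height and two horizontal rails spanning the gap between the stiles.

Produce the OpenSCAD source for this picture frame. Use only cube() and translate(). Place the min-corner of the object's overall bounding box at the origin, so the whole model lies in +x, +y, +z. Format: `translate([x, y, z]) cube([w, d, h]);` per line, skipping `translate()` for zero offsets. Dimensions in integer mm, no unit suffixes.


cube([87, 36, 658]);
translate([326, 0, 0]) cube([87, 36, 658]);
translate([87, 0, 0]) cube([239, 36, 87]);
translate([87, 0, 571]) cube([239, 36, 87]);


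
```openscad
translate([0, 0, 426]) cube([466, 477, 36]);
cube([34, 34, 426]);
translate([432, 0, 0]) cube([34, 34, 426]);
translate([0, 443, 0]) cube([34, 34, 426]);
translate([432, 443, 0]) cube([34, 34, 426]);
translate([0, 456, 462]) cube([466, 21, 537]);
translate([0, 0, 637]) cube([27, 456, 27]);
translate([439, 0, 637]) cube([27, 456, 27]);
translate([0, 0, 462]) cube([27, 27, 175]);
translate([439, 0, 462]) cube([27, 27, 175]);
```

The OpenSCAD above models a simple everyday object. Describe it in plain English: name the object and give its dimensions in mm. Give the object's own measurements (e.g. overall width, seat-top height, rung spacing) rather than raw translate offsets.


A chair. The seat is a 466×477×36 mm slab with its top at z = 462 mm, on four 34×34 mm corner legs (flush with the seat edges, standing on z = 0). A flat backrest 21 mm thick, 537 mm tall, spans the full seat width and rises from the seat top along its +y edge, rear face flush with the rear of the seat. Two armrests of 27×27 mm section run along each side from the seat's front edge to the front of the backrest, top faces 202 mm above the seat top and outer faces flush with the seat's x-edges; a 27×27 mm post under the front of each armrest stands on the seat at the front corner.


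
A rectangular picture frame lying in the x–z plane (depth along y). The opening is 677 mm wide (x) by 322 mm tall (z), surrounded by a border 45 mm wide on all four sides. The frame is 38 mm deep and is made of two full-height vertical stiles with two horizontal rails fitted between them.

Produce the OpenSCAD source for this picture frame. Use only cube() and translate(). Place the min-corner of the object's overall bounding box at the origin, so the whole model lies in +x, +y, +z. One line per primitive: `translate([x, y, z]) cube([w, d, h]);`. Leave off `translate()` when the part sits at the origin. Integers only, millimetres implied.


cube([45, 38, 412]);
translate([722, 0, 0]) cube([45, 38, 412]);
translate([45, 0, 0]) cube([677, 38, 45]);
translate([45, 0, 367]) cube([677, 38, 45]);


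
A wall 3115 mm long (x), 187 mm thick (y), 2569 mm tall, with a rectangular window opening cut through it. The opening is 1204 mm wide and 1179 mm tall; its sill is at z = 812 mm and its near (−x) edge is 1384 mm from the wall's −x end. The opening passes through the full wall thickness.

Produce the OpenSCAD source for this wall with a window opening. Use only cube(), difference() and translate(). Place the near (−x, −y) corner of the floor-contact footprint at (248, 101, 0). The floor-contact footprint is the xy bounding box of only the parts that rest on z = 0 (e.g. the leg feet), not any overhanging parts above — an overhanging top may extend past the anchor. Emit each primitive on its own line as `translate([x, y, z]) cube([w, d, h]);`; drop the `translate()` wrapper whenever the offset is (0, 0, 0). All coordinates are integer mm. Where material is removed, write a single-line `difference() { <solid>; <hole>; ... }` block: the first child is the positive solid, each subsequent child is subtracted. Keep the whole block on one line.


difference() { translate([248, 101, 0]) cube([3115, 187, 2569]); translate([1632, 101, 812]) cube([1204, 187, 1179]); }


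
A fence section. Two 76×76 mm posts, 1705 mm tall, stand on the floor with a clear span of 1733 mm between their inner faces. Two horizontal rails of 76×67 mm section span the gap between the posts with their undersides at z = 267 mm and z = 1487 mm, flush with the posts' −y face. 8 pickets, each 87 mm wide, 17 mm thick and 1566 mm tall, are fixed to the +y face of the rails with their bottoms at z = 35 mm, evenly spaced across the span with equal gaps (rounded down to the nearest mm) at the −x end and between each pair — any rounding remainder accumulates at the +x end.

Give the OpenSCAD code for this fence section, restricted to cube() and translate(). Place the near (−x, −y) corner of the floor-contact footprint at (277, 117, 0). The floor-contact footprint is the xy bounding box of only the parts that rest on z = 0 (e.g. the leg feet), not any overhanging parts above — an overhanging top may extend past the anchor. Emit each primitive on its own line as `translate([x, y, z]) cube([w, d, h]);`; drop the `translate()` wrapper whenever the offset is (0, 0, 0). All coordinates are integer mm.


translate([277, 117, 0]) cube([76, 76, 1705]);
translate([2086, 117, 0]) cube([76, 76, 1705]);
translate([353, 117, 267]) cube([1733, 76, 67]);
translate([353, 117, 1487]) cube([1733, 76, 67]);
translate([468, 193, 35]) cube([87, 17, 1566]);
translate([670, 193, 35]) cube([87, 17, 1566]);
translate([872, 193, 35]) cube([87, 17, 1566]);
translate([1074, 193, 35]) cube([87, 17, 1566]);
translate([1276, 193, 35]) cube([87, 17, 1566]);
translate([1478, 193, 35]) cube([87, 17, 1566]);
translate([1680, 193, 35]) cube([87, 17, 1566]);
translate([1882, 193, 35]) cube([87, 17, 1566]);


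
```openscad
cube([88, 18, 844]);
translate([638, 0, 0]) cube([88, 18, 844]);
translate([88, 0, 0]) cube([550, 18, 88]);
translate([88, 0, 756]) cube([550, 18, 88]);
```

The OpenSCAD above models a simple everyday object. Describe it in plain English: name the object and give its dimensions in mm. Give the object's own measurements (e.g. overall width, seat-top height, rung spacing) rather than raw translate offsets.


A rectangular picture frame lying in the x–z plane (depth along y). The opening is 550 mm wide (x) by 668 mm tall (z), surrounded by a border 88 mm wide on all four sides. The frame is 18 mm deep and is made of two full-height vertical stiles with two horizontal rails fitted between them.


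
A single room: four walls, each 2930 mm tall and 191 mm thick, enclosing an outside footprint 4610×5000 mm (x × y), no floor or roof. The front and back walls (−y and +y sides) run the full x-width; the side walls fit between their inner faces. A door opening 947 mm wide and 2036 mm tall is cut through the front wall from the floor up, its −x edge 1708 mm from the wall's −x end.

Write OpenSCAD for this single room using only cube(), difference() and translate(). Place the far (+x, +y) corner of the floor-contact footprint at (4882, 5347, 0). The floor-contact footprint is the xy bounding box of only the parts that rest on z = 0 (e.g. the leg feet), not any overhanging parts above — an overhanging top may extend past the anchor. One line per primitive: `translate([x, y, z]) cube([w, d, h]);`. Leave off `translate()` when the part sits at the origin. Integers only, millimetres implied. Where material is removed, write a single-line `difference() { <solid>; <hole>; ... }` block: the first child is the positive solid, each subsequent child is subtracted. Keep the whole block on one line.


difference() { translate([272, 347, 0]) cube([4610, 191, 2930]); translate([1980, 347, 0]) cube([947, 191, 2036]); }
translate([272, 5156, 0]) cube([4610, 191, 2930]);
translate([272, 538, 0]) cube([191, 4618, 2930]);
translate([4691, 538, 0]) cube([191, 4618, 2930]);


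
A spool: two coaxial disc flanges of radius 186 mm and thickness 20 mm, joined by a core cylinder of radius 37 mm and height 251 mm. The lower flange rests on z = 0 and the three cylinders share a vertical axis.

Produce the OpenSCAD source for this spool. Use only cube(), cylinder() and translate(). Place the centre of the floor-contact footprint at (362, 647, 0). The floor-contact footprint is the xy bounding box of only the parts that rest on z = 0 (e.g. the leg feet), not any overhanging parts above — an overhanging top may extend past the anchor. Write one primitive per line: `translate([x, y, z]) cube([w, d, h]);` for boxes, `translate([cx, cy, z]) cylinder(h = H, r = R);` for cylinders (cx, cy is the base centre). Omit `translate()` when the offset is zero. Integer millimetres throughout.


translate([362, 647, 0]) cylinder(h = 20, r = 186);
translate([362, 647, 20]) cylinder(h = 251, r = 37);
translate([362, 647, 271]) cylinder(h = 20, r = 186);


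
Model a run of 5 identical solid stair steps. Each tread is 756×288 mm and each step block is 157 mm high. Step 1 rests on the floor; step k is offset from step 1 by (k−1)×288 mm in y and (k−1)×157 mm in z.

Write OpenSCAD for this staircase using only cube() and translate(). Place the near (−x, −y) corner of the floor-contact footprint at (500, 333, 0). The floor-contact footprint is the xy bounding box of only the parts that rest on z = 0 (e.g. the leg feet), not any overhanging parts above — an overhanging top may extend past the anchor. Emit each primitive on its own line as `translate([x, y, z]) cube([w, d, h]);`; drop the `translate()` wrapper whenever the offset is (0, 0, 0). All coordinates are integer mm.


translate([500, 333, 0]) cube([756, 288, 157]);
translate([500, 621, 157]) cube([756, 288, 157]);
translate([500, 909, 314]) cube([756, 288, 157]);
translate([500, 1197, 471]) cube([756, 288, 157]);
translate([500, 1485, 628]) cube([756, 288, 157]);


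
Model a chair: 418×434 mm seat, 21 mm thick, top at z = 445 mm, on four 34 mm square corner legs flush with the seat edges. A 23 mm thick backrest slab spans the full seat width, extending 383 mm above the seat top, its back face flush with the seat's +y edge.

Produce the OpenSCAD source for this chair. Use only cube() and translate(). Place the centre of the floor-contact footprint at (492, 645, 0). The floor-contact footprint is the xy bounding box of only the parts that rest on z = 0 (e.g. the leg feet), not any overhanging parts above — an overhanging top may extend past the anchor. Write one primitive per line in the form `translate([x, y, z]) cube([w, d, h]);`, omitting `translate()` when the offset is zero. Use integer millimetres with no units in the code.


// leg_h = 445 - 21 = 424
translate([283, 428, 424]) cube([418, 434, 21]);
translate([283, 428, 0]) cube([34, 34, 424]);
translate([667, 428, 0]) cube([34, 34, 424]);
translate([283, 828, 0]) cube([34, 34, 424]);
translate([667, 828, 0]) cube([34, 34, 424]);
translate([283, 839, 445]) cube([418, 23, 383]);


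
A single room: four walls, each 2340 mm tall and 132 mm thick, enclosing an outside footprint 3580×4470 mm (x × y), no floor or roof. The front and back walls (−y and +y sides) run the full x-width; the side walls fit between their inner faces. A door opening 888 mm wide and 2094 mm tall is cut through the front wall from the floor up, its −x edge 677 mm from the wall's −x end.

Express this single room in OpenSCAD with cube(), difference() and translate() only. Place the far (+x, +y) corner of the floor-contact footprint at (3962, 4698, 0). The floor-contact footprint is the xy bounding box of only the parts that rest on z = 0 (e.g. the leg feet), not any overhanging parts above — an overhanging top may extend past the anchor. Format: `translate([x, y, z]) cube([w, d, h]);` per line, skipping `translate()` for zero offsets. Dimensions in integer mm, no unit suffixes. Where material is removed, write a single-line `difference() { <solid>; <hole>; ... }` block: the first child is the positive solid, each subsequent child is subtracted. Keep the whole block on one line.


difference() { translate([382, 228, 0]) cube([3580, 132, 2340]); translate([1059, 228, 0]) cube([888, 132, 2094]); }
translate([382, 4566, 0]) cube([3580, 132, 2340]);
translate([382, 360, 0]) cube([132, 4206, 2340]);
translate([3830, 360, 0]) cube([132, 4206, 2340]);


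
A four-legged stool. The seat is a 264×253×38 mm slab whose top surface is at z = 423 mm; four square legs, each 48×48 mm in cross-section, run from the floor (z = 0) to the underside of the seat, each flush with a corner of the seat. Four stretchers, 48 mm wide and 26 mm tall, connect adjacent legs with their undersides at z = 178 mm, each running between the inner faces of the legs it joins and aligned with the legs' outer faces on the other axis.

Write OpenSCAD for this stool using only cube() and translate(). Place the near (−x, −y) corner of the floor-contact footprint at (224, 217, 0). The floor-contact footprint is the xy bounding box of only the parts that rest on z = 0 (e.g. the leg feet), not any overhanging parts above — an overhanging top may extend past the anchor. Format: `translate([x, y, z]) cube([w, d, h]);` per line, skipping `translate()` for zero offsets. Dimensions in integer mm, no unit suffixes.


translate([224, 217, 385]) cube([264, 253, 38]);
translate([224, 217, 0]) cube([48, 48, 385]);
translate([440, 217, 0]) cube([48, 48, 385]);
translate([224, 422, 0]) cube([48, 48, 385]);
translate([440, 422, 0]) cube([48, 48, 385]);
translate([272, 217, 178]) cube([168, 48, 26]);
translate([272, 422, 178]) cube([168, 48, 26]);
translate([224, 265, 178]) cube([48, 157, 26]);
translate([440, 265, 178]) cube([48, 157, 26]);


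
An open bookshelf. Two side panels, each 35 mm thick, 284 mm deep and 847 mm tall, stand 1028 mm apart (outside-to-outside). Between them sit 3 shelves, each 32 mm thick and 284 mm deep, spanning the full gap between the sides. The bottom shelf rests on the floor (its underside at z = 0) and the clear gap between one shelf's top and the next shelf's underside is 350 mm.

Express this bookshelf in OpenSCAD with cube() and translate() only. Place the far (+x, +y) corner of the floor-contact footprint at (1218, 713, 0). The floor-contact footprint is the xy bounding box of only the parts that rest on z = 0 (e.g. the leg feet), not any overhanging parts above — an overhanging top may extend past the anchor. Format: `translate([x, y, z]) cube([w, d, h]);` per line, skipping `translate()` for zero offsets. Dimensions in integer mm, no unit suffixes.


translate([190, 429, 0]) cube([35, 284, 847]);
translate([1183, 429, 0]) cube([35, 284, 847]);
translate([225, 429, 0]) cube([958, 284, 32]);
translate([225, 429, 382]) cube([958, 284, 32]);
translate([225, 429, 764]) cube([958, 284, 32]);


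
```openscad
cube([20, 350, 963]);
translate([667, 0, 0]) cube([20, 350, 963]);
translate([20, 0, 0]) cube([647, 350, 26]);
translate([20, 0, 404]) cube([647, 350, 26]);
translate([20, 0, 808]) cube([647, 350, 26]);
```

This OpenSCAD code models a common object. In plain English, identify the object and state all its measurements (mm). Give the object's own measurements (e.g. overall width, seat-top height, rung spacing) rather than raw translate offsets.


An open bookshelf. Two side panels, each 20 mm thick, 350 mm deep and 963 mm tall, stand 687 mm apart (outside-to-outside). Between them sit 3 shelves, each 26 mm thick and 350 mm deep, spanning the full gap between the sides. The bottom shelf rests on the floor (its underside at z = 0) and the clear gap between one shelf's top and the next shelf's underside is 378 mm.


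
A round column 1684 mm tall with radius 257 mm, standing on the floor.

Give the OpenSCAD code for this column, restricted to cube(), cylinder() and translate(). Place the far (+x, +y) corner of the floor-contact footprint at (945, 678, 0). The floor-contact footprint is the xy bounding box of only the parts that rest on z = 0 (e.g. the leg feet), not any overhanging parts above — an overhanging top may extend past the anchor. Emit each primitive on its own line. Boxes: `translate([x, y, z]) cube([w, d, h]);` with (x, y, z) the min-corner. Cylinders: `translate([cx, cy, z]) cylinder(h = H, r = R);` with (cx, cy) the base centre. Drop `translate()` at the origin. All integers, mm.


translate([688, 421, 0]) cylinder(h = 1684, r = 257);


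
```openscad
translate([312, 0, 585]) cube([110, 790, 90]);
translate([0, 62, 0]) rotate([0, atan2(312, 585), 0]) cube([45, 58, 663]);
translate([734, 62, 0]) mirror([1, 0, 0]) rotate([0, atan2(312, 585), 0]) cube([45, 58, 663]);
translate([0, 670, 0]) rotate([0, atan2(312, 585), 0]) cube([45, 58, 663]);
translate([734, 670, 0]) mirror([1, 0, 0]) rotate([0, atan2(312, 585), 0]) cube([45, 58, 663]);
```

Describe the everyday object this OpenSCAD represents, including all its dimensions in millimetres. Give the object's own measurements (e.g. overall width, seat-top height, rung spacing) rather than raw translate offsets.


A sawhorse. A 110×790×90 mm beam (x, y, z) sits on two A-frame leg pairs. Each pair is two raked legs of 45×58 mm section (58 mm along y) splaying symmetrically in x. Each leg rises 585 mm vertically over 312 mm of horizontal reach and is 663 mm long along its own axis. Every leg's outer bottom edge rests on the floor and its outer top edge meets a bottom edge of the beam — the left legs (tilting toward +x) meet the beam's −x bottom edge, the right legs (their mirror images, tilting toward −x) meet its +x bottom edge — so the leg tops tuck under the beam, the beam's underside is 585 mm above the floor, and the feet are 734 mm apart outside-to-outside with the beam centred between them. The two leg pairs are set in 62 mm from either end of the beam.


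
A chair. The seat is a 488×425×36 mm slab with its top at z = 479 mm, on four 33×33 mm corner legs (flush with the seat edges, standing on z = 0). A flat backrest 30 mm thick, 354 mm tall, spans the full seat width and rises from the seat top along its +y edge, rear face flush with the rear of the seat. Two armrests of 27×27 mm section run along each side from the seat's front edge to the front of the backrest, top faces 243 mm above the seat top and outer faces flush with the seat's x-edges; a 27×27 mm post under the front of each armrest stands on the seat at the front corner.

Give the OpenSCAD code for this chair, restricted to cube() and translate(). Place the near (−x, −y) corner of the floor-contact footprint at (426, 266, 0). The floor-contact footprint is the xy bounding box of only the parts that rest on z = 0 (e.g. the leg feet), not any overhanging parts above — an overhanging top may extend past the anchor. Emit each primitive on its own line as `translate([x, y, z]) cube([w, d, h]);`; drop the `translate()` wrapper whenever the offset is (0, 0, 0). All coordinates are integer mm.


translate([426, 266, 443]) cube([488, 425, 36]);
translate([426, 266, 0]) cube([33, 33, 443]);
translate([881, 266, 0]) cube([33, 33, 443]);
translate([426, 658, 0]) cube([33, 33, 443]);
translate([881, 658, 0]) cube([33, 33, 443]);
translate([426, 661, 479]) cube([488, 30, 354]);
translate([426, 266, 695]) cube([27, 395, 27]);
translate([887, 266, 695]) cube([27, 395, 27]);
translate([426, 266, 479]) cube([27, 27, 216]);
translate([887, 266, 479]) cube([27, 27, 216]);


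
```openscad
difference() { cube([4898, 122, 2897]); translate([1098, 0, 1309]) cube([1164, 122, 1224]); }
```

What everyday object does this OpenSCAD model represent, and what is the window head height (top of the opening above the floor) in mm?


A wall with a window opening. The window head height is 2533 mm.

A wall with a rectangular opening subtracted — a window. Sill at z = 1309, opening 1224 mm tall, so the head is at 1309 + 1224 = 2533 mm.


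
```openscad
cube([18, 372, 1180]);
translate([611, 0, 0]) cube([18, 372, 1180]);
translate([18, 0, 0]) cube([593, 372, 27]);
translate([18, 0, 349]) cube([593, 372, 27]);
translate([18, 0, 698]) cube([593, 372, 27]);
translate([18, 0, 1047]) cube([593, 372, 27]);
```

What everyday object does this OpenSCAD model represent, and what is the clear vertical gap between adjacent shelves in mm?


A bookshelf. The clear shelf gap is 322 mm.

Two tall side panels with 4 horizontal boards between them — a bookshelf. The first two shelf undersides are at z = 0 and z = 349; with shelf thickness 27, the clear gap is 349 − 0 − 27 = 322 mm.


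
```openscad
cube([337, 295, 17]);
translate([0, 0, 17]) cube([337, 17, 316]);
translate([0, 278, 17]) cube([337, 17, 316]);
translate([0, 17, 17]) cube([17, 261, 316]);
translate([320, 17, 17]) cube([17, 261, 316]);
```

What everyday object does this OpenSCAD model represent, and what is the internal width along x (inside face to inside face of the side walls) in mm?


An open box. The internal width is 303 mm.

A 337×295 base slab with four walls standing on it — an open box. The base is 337 mm wide and the walls are 17 mm thick, so the internal width is 337 − 2 × 17 = 303 mm.


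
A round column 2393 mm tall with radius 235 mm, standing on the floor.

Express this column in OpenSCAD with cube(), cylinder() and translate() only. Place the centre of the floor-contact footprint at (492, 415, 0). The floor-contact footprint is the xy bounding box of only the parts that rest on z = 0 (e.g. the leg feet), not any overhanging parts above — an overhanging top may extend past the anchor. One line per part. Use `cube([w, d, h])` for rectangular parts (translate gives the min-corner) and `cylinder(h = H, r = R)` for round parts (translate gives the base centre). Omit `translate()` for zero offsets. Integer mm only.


translate([492, 415, 0]) cylinder(h = 2393, r = 235);


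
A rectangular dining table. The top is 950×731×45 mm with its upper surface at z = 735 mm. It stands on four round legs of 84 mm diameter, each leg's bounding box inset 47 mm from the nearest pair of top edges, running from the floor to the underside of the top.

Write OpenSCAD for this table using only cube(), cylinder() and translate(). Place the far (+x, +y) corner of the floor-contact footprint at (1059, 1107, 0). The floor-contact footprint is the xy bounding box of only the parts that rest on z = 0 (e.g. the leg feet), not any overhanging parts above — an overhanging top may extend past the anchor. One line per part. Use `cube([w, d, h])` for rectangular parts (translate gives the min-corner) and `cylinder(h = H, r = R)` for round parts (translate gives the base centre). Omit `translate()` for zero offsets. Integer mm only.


translate([156, 423, 690]) cube([950, 731, 45]);
translate([245, 512, 0]) cylinder(h = 690, r = 42);
translate([1017, 512, 0]) cylinder(h = 690, r = 42);
translate([245, 1065, 0]) cylinder(h = 690, r = 42);
translate([1017, 1065, 0]) cylinder(h = 690, r = 42);


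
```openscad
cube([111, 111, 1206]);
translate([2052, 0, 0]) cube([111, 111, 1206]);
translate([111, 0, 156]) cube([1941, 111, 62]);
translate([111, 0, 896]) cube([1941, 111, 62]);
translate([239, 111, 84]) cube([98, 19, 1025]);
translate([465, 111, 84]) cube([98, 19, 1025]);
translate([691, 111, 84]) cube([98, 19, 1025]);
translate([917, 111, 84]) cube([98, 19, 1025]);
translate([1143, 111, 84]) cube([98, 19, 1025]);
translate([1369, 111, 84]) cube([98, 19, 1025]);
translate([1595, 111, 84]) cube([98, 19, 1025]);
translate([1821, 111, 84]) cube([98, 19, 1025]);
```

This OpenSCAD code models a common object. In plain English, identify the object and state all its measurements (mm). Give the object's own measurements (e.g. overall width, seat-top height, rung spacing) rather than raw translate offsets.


A fence section. Two 111×111 mm posts, 1206 mm tall, stand on the floor with a clear span of 1941 mm between their inner faces. Two horizontal rails of 111×62 mm section span the gap between the posts with their undersides at z = 156 mm and z = 896 mm, flush with the posts' −y face. 8 pickets, each 98 mm wide, 19 mm thick and 1025 mm tall, are fixed to the +y face of the rails with their bottoms at z = 84 mm, spaced across the span with a 128 mm gap after the −x post and between neighbouring pickets, with 133 mm left before the +x post.


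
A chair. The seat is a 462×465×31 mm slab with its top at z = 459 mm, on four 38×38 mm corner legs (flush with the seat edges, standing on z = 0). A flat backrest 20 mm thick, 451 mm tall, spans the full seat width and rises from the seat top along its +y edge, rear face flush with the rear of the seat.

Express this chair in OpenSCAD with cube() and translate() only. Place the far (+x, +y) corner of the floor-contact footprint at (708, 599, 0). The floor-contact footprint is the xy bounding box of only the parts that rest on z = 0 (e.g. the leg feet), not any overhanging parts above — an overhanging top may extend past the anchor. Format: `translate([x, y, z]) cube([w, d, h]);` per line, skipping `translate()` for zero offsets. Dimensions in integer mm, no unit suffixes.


// leg_h = 459 - 31 = 428
translate([246, 134, 428]) cube([462, 465, 31]);
translate([246, 134, 0]) cube([38, 38, 428]);
translate([670, 134, 0]) cube([38, 38, 428]);
translate([246, 561, 0]) cube([38, 38, 428]);
translate([670, 561, 0]) cube([38, 38, 428]);
translate([246, 579, 459]) cube([462, 20, 451]);


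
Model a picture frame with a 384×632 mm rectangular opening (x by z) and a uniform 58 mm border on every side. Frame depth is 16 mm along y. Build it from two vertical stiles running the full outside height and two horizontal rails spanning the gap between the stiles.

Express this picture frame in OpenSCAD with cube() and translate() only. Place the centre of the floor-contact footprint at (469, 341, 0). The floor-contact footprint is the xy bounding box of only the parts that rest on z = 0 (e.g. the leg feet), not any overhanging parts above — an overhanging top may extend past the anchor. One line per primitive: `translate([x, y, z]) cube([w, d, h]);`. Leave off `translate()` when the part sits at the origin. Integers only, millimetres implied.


translate([219, 333, 0]) cube([58, 16, 748]);
translate([661, 333, 0]) cube([58, 16, 748]);
translate([277, 333, 0]) cube([384, 16, 58]);
translate([277, 333, 690]) cube([384, 16, 58]);


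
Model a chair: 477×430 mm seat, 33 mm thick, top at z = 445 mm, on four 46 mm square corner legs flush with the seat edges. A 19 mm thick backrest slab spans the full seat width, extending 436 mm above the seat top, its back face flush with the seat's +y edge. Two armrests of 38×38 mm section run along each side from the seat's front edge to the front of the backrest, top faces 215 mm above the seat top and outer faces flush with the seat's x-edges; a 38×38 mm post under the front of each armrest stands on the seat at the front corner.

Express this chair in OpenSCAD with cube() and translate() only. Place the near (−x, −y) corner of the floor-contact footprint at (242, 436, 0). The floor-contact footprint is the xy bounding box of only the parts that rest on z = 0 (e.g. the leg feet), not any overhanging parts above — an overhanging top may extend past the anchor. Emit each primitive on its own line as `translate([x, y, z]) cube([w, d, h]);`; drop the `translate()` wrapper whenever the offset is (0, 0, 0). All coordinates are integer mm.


translate([242, 436, 412]) cube([477, 430, 33]);
translate([242, 436, 0]) cube([46, 46, 412]);
translate([673, 436, 0]) cube([46, 46, 412]);
translate([242, 820, 0]) cube([46, 46, 412]);
translate([673, 820, 0]) cube([46, 46, 412]);
translate([242, 847, 445]) cube([477, 19, 436]);
translate([242, 436, 622]) cube([38, 411, 38]);
translate([681, 436, 622]) cube([38, 411, 38]);
translate([242, 436, 445]) cube([38, 38, 177]);
translate([681, 436, 445]) cube([38, 38, 177]);
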